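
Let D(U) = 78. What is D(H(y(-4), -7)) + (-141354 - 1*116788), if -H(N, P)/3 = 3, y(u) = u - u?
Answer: -258064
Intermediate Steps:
y(u) = 0
H(N, P) = -9 (H(N, P) = -3*3 = -9)
D(H(y(-4), -7)) + (-141354 - 1*116788) = 78 + (-141354 - 1*116788) = 78 + (-141354 - 116788) = 78 - 258142 = -258064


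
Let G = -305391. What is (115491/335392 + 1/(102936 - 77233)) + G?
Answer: -2632644753884651/8620580576 ≈ -3.0539e+5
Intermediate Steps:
(115491/335392 + 1/(102936 - 77233)) + G = (115491/335392 + 1/(102936 - 77233)) - 305391 = (115491*(1/335392) + 1/25703) - 305391 = (115491/335392 + 1/25703) - 305391 = 2968800565/8620580576 - 305391 = -2632644753884651/8620580576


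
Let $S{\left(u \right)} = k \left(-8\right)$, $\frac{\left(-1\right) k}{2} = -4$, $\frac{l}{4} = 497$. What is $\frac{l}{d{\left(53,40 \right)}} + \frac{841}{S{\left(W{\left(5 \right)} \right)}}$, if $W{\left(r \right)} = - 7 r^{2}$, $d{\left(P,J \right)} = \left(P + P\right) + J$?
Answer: $\frac{2223}{4672} \approx 0.47581$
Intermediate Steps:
$l = 1988$ ($l = 4 \cdot 497 = 1988$)
$d{\left(P,J \right)} = J + 2 P$ ($d{\left(P,J \right)} = 2 P + J = J + 2 P$)
$k = 8$ ($k = \left(-2\right) \left(-4\right) = 8$)
$S{\left(u \right)} = -64$ ($S{\left(u \right)} = 8 \left(-8\right) = -64$)
$\frac{l}{d{\left(53,40 \right)}} + \frac{841}{S{\left(W{\left(5 \right)} \right)}} = \frac{1988}{40 + 2 \cdot 53} + \frac{841}{-64} = \frac{1988}{40 + 106} + 841 \left(- \frac{1}{64}\right) = \frac{1988}{146} - \frac{841}{64} = 1988 \cdot \frac{1}{146} - \frac{841}{64} = \frac{994}{73} - \frac{841}{64} = \frac{2223}{4672}$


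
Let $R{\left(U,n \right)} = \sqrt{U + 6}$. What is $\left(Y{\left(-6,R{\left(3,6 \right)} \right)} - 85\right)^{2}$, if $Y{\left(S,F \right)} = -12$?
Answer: $9409$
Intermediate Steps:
$R{\left(U,n \right)} = \sqrt{6 + U}$
$\left(Y{\left(-6,R{\left(3,6 \right)} \right)} - 85\right)^{2} = \left(-12 - 85\right)^{2} = \left(-97\right)^{2} = 9409$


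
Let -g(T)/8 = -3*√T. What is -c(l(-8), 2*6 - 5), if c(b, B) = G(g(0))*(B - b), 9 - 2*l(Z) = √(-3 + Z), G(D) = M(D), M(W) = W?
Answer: 0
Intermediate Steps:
g(T) = 24*√T (g(T) = -(-24)*√T = 24*√T)
G(D) = D
l(Z) = 9/2 - √(-3 + Z)/2
c(b, B) = 0 (c(b, B) = (24*√0)*(B - b) = (24*0)*(B - b) = 0*(B - b) = 0)
-c(l(-8), 2*6 - 5) = -1*0 = 0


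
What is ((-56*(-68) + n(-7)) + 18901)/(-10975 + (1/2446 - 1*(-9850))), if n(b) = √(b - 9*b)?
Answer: -55546214/2751749 - 4892*√14/2751749 ≈ -20.192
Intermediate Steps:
n(b) = 2*√2*√(-b) (n(b) = √(-8*b) = 2*√2*√(-b))
((-56*(-68) + n(-7)) + 18901)/(-10975 + (1/2446 - 1*(-9850))) = ((-56*(-68) + 2*√2*√(-1*(-7))) + 18901)/(-10975 + (1/2446 - 1*(-9850))) = ((3808 + 2*√2*√7) + 18901)/(-10975 + (1/2446 + 9850)) = ((3808 + 2*√14) + 18901)/(-10975 + 24093101/2446) = (22709 + 2*√14)/(-2751749/2446) = (22709 + 2*√14)*(-2446/2751749) = -55546214/2751749 - 4892*√14/2751749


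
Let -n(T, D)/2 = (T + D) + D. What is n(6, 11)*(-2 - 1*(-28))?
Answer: -1456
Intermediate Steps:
n(T, D) = -4*D - 2*T (n(T, D) = -2*((T + D) + D) = -2*((D + T) + D) = -2*(T + 2*D) = -4*D - 2*T)
n(6, 11)*(-2 - 1*(-28)) = (-4*11 - 2*6)*(-2 - 1*(-28)) = (-44 - 12)*(-2 + 28) = -56*26 = -1456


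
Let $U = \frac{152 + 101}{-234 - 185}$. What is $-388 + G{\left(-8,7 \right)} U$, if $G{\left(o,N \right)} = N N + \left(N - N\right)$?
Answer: $- \frac{174969}{419} \approx -417.59$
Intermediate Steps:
$G{\left(o,N \right)} = N^{2}$ ($G{\left(o,N \right)} = N^{2} + 0 = N^{2}$)
$U = - \frac{253}{419}$ ($U = \frac{253}{-419} = 253 \left(- \frac{1}{419}\right) = - \frac{253}{419} \approx -0.60382$)
$-388 + G{\left(-8,7 \right)} U = -388 + 7^{2} \left(- \frac{253}{419}\right) = -388 + 49 \left(- \frac{253}{419}\right) = -388 - \frac{12397}{419} = - \frac{174969}{419}$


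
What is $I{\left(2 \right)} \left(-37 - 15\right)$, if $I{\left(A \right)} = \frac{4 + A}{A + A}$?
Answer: $-78$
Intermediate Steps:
$I{\left(A \right)} = \frac{4 + A}{2 A}$
$I{\left(2 \right)} \left(-37 - 15\right) = \frac{4 + 2}{2 \cdot 2} \left(-37 - 15\right) = \frac{1}{2} \cdot \frac{1}{2} \cdot 6 \left(-52\right) = \frac{3}{2} \left(-52\right) = -78$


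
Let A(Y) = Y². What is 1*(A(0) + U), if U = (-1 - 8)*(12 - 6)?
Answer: -54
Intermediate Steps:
U = -54 (U = -9*6 = -54)
1*(A(0) + U) = 1*(0² - 54) = 1*(0 - 54) = 1*(-54) = -54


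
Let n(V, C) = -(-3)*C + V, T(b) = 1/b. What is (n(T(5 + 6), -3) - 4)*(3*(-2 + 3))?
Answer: -426/11 ≈ -38.727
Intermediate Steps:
n(V, C) = V + 3*C (n(V, C) = 3*C + V = V + 3*C)
(n(T(5 + 6), -3) - 4)*(3*(-2 + 3)) = ((1/(5 + 6) + 3*(-3)) - 4)*(3*(-2 + 3)) = ((1/11 - 9) - 4)*(3*1) = ((1/11 - 9) - 4)*3 = (-98/11 - 4)*3 = -142/11*3 = -426/11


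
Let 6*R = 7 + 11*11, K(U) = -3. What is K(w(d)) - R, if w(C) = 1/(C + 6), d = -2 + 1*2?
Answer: -73/3 ≈ -24.333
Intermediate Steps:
d = 0 (d = -2 + 2 = 0)
w(C) = 1/(6 + C)
R = 64/3 (R = (7 + 11*11)/6 = (7 + 121)/6 = (⅙)*128 = 64/3 ≈ 21.333)
K(w(d)) - R = -3 - 1*64/3 = -3 - 64/3 = -73/3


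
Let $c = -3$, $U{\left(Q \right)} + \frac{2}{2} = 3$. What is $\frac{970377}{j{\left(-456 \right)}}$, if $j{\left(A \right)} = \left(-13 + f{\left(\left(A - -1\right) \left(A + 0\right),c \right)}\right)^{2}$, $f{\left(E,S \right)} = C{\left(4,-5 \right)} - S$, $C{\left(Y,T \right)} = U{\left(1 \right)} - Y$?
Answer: $\frac{323459}{48} \approx 6738.7$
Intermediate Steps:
$U{\left(Q \right)} = 2$ ($U{\left(Q \right)} = -1 + 3 = 2$)
$C{\left(Y,T \right)} = 2 - Y$
$f{\left(E,S \right)} = -2 - S$ ($f{\left(E,S \right)} = \left(2 - 4\right) - S = -2 - S$)
$j{\left(A \right)} = 144$ ($j{\left(A \right)} = \left(-13 - -1\right)^{2} = \left(-13 + \left(-2 + 3\right)\right)^{2} = \left(-13 + 1\right)^{2} = \left(-12\right)^{2} = 144$)
$\frac{970377}{j{\left(-456 \right)}} = \frac{970377}{144} = 970377 \cdot \frac{1}{144} = \frac{323459}{48}$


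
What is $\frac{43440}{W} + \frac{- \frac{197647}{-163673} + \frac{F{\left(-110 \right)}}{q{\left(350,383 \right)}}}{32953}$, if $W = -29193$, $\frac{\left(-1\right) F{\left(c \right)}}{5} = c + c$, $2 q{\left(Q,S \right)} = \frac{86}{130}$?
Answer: $- \frac{3130379949258009}{2256825234829777} \approx -1.3871$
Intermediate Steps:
$q{\left(Q,S \right)} = \frac{43}{130}$ ($q{\left(Q,S \right)} = \frac{86 \cdot \frac{1}{130}}{2} = \frac{1}{2} \cdot \frac{43}{65} = \frac{43}{130}$)
$F{\left(c \right)} = - 10 c$ ($F{\left(c \right)} = - 5 \left(c + c\right) = - 5 \cdot 2 c = - 10 c$)
$\frac{43440}{W} + \frac{- \frac{197647}{-163673} + \frac{F{\left(-110 \right)}}{q{\left(350,383 \right)}}}{32953} = \frac{43440}{-29193} + \frac{- \frac{197647}{-163673} + \frac{\left(-10\right) \left(-110\right)}{\frac{43}{130}}}{32953} = 43440 \left(- \frac{1}{29193}\right) + \left(\left(-197647\right) \left(- \frac{1}{163673}\right) + 1100 \cdot \frac{130}{43}\right) \frac{1}{32953} = - \frac{14480}{9731} + \left(\frac{197647}{163673} + \frac{143000}{43}\right) \frac{1}{32953} = - \frac{14480}{9731} + \frac{23413737821}{7037939} \cdot \frac{1}{32953} = - \frac{14480}{9731} + \frac{23413737821}{231921203867} = - \frac{3130379949258009}{2256825234829777}$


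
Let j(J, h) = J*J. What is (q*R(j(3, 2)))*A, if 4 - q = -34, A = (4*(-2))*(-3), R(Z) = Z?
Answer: 8208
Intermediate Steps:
j(J, h) = J²
A = 24 (A = -8*(-3) = 24)
q = 38 (q = 4 - 1*(-34) = 4 + 34 = 38)
(q*R(j(3, 2)))*A = (38*3²)*24 = (38*9)*24 = 342*24 = 8208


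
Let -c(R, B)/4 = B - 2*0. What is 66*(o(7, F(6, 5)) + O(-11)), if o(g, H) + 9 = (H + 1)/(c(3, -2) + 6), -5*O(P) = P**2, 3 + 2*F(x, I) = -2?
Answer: -153879/70 ≈ -2198.3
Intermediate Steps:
c(R, B) = -4*B (c(R, B) = -4*(B - 2*0) = -4*(B + 0) = -4*B)
F(x, I) = -5/2 (F(x, I) = -3/2 + (1/2)*(-2) = -3/2 - 1 = -5/2)
O(P) = -P**2/5
o(g, H) = -125/14 + H/14 (o(g, H) = -9 + (H + 1)/(-4*(-2) + 6) = -9 + (1 + H)/(8 + 6) = -9 + (1 + H)/14 = -9 + (1 + H)*(1/14) = -9 + (1/14 + H/14) = -125/14 + H/14)
66*(o(7, F(6, 5)) + O(-11)) = 66*((-125/14 + (1/14)*(-5/2)) - 1/5*(-11)**2) = 66*((-125/14 - 5/28) - 1/5*121) = 66*(-255/28 - 121/5) = 66*(-4663/140) = -153879/70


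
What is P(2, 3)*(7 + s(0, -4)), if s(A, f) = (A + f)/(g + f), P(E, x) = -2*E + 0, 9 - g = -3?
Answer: -26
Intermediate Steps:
g = 12 (g = 9 - 1*(-3) = 9 + 3 = 12)
P(E, x) = -2*E
s(A, f) = (A + f)/(12 + f)
P(2, 3)*(7 + s(0, -4)) = (-2*2)*(7 + (0 - 4)/(12 - 4)) = -4*(7 - 4/8) = -4*(7 + (⅛)*(-4)) = -4*(7 - ½) = -4*13/2 = -26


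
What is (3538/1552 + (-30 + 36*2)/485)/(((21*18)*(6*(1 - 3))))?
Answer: -9181/17599680 ≈ -0.00052166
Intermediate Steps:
(3538/1552 + (-30 + 36*2)/485)/(((21*18)*(6*(1 - 3)))) = (3538*(1/1552) + (-30 + 72)*(1/485))/((378*(6*(-2)))) = (1769/776 + 42*(1/485))/((378*(-12))) = (1769/776 + 42/485)/(-4536) = (9181/3880)*(-1/4536) = -9181/17599680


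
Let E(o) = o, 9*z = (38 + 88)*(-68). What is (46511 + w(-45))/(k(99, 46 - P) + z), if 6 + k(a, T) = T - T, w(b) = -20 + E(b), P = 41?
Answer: -23223/479 ≈ -48.482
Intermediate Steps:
z = -952 (z = ((38 + 88)*(-68))/9 = (126*(-68))/9 = (⅑)*(-8568) = -952)
w(b) = -20 + b
k(a, T) = -6 (k(a, T) = -6 + (T - T) = -6 + 0 = -6)
(46511 + w(-45))/(k(99, 46 - P) + z) = (46511 + (-20 - 45))/(-6 - 952) = (46511 - 65)/(-958) = 46446*(-1/958) = -23223/479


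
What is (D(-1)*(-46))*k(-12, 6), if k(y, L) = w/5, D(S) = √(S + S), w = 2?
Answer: -92*I*√2/5 ≈ -26.022*I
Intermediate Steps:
D(S) = √2*√S (D(S) = √(2*S) = √2*√S)
k(y, L) = ⅖ (k(y, L) = 2/5 = 2*(⅕) = ⅖)
(D(-1)*(-46))*k(-12, 6) = ((√2*√(-1))*(-46))*(⅖) = ((√2*I)*(-46))*(⅖) = ((I*√2)*(-46))*(⅖) = -46*I*√2*(⅖) = -92*I*√2/5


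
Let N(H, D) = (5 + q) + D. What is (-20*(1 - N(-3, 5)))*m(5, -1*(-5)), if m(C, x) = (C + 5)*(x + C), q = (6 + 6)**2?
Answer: 306000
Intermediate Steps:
q = 144 (q = 12**2 = 144)
m(C, x) = (5 + C)*(C + x)
N(H, D) = 149 + D (N(H, D) = (5 + 144) + D = 149 + D)
(-20*(1 - N(-3, 5)))*m(5, -1*(-5)) = (-20*(1 - (149 + 5)))*(5**2 + 5*5 + 5*(-1*(-5)) + 5*(-1*(-5))) = (-20*(1 - 1*154))*(25 + 25 + 5*5 + 5*5) = (-20*(1 - 154))*(25 + 25 + 25 + 25) = -20*(-153)*100 = 3060*100 = 306000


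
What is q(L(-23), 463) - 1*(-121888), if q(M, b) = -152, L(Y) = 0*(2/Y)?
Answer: 121736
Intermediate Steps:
L(Y) = 0
q(L(-23), 463) - 1*(-121888) = -152 - 1*(-121888) = -152 + 121888 = 121736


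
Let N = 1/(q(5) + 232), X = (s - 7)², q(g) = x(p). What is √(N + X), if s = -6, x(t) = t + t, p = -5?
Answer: √8329218/222 ≈ 13.000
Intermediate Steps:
x(t) = 2*t
q(g) = -10 (q(g) = 2*(-5) = -10)
X = 169 (X = (-6 - 7)² = (-13)² = 169)
N = 1/222 (N = 1/(-10 + 232) = 1/222 ≈ 0.0045045)
√(N + X) = √(1/222 + 169) = √(37519/222) = √8329218/222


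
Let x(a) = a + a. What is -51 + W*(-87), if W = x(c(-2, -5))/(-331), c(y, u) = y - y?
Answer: -51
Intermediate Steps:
c(y, u) = 0
x(a) = 2*a
W = 0 (W = (2*0)/(-331) = 0*(-1/331) = 0)
-51 + W*(-87) = -51 + 0*(-87) = -51 + 0 = -51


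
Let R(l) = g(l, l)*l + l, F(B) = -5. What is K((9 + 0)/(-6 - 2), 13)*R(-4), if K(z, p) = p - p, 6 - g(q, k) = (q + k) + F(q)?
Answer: 0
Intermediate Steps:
g(q, k) = 11 - k - q (g(q, k) = 6 - ((q + k) - 5) = 6 - ((k + q) - 5) = 6 - (-5 + k + q) = 6 + (5 - k - q) = 11 - k - q)
K(z, p) = 0
R(l) = l + l*(11 - 2*l) (R(l) = (11 - l - l)*l + l = (11 - 2*l)*l + l = l*(11 - 2*l) + l = l + l*(11 - 2*l))
K((9 + 0)/(-6 - 2), 13)*R(-4) = 0*(2*(-4)*(6 - 1*(-4))) = 0*(2*(-4)*(6 + 4)) = 0*(2*(-4)*10) = 0*(-80) = 0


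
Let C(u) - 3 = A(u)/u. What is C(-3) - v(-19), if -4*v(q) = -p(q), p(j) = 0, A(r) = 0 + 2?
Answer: 7/3 ≈ 2.3333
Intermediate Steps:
A(r) = 2
v(q) = 0 (v(q) = -(-1)*0/4 = -¼*0 = 0)
C(u) = 3 + 2/u
C(-3) - v(-19) = (3 + 2/(-3)) - 1*0 = (3 + 2*(-⅓)) + 0 = (3 - ⅔) + 0 = 7/3 + 0 = 7/3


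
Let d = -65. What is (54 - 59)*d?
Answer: 325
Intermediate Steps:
(54 - 59)*d = (54 - 59)*(-65) = -5*(-65) = 325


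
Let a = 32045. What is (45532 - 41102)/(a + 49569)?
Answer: 2215/40807 ≈ 0.054280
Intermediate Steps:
(45532 - 41102)/(a + 49569) = (45532 - 41102)/(32045 + 49569) = 4430/81614 = 4430*(1/81614) = 2215/40807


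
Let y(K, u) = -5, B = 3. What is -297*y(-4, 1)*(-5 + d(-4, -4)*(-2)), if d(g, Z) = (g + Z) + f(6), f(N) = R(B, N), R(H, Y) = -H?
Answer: 25245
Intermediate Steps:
f(N) = -3 (f(N) = -1*3 = -3)
d(g, Z) = -3 + Z + g (d(g, Z) = (g + Z) - 3 = (Z + g) - 3 = -3 + Z + g)
-297*y(-4, 1)*(-5 + d(-4, -4)*(-2)) = -(-1485)*(-5 + (-3 - 4 - 4)*(-2)) = -(-1485)*(-5 - 11*(-2)) = -(-1485)*(-5 + 22) = -(-1485)*17 = -297*(-85) = 25245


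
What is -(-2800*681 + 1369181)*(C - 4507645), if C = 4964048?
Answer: 245370924457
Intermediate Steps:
-(-2800*681 + 1369181)*(C - 4507645) = -(-2800*681 + 1369181)*(4964048 - 4507645) = -(-1906800 + 1369181)*456403 = -(-537619)*456403 = -1*(-245370924457) = 245370924457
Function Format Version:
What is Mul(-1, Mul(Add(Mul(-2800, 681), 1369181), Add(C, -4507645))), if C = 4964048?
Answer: 245370924457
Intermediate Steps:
Mul(-1, Mul(Add(Mul(-2800, 681), 1369181), Add(C, -4507645))) = Mul(-1, Mul(Add(Mul(-2800, 681), 1369181), Add(4964048, -4507645))) = Mul(-1, Mul(Add(-1906800, 1369181), 456403)) = Mul(-1, Mul(-537619, 456403)) = Mul(-1, -245370924457) = 245370924457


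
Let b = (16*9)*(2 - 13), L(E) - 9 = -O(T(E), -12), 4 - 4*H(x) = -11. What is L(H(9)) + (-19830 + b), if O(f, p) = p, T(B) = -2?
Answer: -21393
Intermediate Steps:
H(x) = 15/4 (H(x) = 1 - ¼*(-11) = 1 + 11/4 = 15/4)
L(E) = 21 (L(E) = 9 - 1*(-12) = 9 + 12 = 21)
b = -1584 (b = 144*(-11) = -1584)
L(H(9)) + (-19830 + b) = 21 + (-19830 - 1584) = 21 - 21414 = -21393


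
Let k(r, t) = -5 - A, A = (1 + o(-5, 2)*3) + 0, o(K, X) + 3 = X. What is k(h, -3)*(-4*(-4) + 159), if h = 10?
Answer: -525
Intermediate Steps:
o(K, X) = -3 + X
A = -2 (A = (1 + (-3 + 2)*3) + 0 = (1 - 1*3) + 0 = (1 - 3) + 0 = -2 + 0 = -2)
k(r, t) = -3 (k(r, t) = -5 - 1*(-2) = -5 + 2 = -3)
k(h, -3)*(-4*(-4) + 159) = -3*(-4*(-4) + 159) = -3*(16 + 159) = -3*175 = -525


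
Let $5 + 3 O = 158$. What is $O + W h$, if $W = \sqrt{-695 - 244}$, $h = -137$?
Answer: $51 - 137 i \sqrt{939} \approx 51.0 - 4198.1 i$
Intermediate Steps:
$W = i \sqrt{939}$ ($W = \sqrt{-939} = i \sqrt{939} \approx 30.643 i$)
$O = 51$ ($O = - \frac{5}{3} + \frac{1}{3} \cdot 158 = - \frac{5}{3} + \frac{158}{3} = 51$)
$O + W h = 51 + i \sqrt{939} \left(-137\right) = 51 - 137 i \sqrt{939}$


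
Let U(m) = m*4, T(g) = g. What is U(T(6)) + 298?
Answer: 322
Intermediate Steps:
U(m) = 4*m
U(T(6)) + 298 = 4*6 + 298 = 24 + 298 = 322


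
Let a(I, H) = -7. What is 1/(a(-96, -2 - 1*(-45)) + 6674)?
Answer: 1/6667 ≈ 0.00014999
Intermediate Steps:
1/(a(-96, -2 - 1*(-45)) + 6674) = 1/(-7 + 6674) = 1/6667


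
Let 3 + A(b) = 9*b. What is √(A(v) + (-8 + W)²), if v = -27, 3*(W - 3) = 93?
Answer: √430 ≈ 20.736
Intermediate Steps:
W = 34 (W = 3 + (⅓)*93 = 3 + 31 = 34)
A(b) = -3 + 9*b
√(A(v) + (-8 + W)²) = √((-3 + 9*(-27)) + (-8 + 34)²) = √((-3 - 243) + 26²) = √(-246 + 676) = √430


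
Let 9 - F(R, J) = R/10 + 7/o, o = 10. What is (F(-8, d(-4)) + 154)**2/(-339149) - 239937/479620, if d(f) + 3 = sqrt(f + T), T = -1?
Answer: -235332644503/406656608450 ≈ -0.57870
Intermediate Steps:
d(f) = -3 + sqrt(-1 + f) (d(f) = -3 + sqrt(f - 1) = -3 + sqrt(-1 + f))
F(R, J) = 83/10 - R/10 (F(R, J) = 9 - (R/10 + 7/10) = 9 - (7/10 + R/10) = 9 + (-7/10 - R/10) = 83/10 - R/10)
(F(-8, d(-4)) + 154)**2/(-339149) - 239937/479620 = ((83/10 - 1/10*(-8)) + 154)**2/(-339149) - 239937/479620 = ((83/10 + 4/5) + 154)**2*(-1/339149) - 239937*1/479620 = (91/10 + 154)**2*(-1/339149) - 239937/479620 = (1631/10)**2*(-1/339149) - 239937/479620 = (2660161/100)*(-1/339149) - 239937/479620 = -2660161/33914900 - 239937/479620 = -235332644503/406656608450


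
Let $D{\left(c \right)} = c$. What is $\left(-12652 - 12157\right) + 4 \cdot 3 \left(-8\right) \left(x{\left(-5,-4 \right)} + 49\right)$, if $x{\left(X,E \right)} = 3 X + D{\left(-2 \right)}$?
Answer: $-27881$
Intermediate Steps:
$x{\left(X,E \right)} = -2 + 3 X$ ($x{\left(X,E \right)} = 3 X - 2 = -2 + 3 X$)
$\left(-12652 - 12157\right) + 4 \cdot 3 \left(-8\right) \left(x{\left(-5,-4 \right)} + 49\right) = \left(-12652 - 12157\right) + 4 \cdot 3 \left(-8\right) \left(\left(-2 + 3 \left(-5\right)\right) + 49\right) = -24809 + 4 \left(-24\right) \left(\left(-2 - 15\right) + 49\right) = -24809 - 96 \left(-17 + 49\right) = -24809 - 3072 = -27881$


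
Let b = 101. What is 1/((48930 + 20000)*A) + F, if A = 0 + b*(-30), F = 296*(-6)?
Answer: -370931630401/208857900 ≈ -1776.0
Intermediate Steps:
F = -1776
A = -3030 (A = 0 + 101*(-30) = 0 - 3030 = -3030)
1/((48930 + 20000)*A) + F = 1/((48930 + 20000)*(-3030)) - 1776 = -1/3030/68930 - 1776 = (1/68930)*(-1/3030) - 1776 = -1/208857900 - 1776 = -370931630401/208857900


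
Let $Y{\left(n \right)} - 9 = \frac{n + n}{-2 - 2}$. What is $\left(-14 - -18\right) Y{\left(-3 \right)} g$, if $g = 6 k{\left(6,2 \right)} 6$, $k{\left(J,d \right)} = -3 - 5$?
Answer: $-12096$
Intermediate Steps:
$k{\left(J,d \right)} = -8$ ($k{\left(J,d \right)} = -3 - 5 = -8$)
$Y{\left(n \right)} = 9 - \frac{n}{2}$ ($Y{\left(n \right)} = 9 + \frac{n + n}{-2 - 2} = 9 + \frac{2 n}{-4} = 9 + 2 n \left(- \frac{1}{4}\right) = 9 - \frac{n}{2}$)
$g = -288$ ($g = 6 \left(-8\right) 6 = \left(-48\right) 6 = -288$)
$\left(-14 - -18\right) Y{\left(-3 \right)} g = \left(-14 - -18\right) \left(9 - - \frac{3}{2}\right) \left(-288\right) = \left(-14 + 18\right) \left(9 + \frac{3}{2}\right) \left(-288\right) = 4 \cdot \frac{21}{2} \left(-288\right) = 42 \left(-288\right) = -12096$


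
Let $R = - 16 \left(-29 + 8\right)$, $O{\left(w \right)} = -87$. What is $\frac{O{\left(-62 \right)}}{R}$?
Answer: $- \frac{29}{112} \approx -0.25893$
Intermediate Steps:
$R = 336$ ($R = \left(-16\right) \left(-21\right) = 336$)
$\frac{O{\left(-62 \right)}}{R} = - \frac{87}{336} = \left(-87\right) \frac{1}{336} = - \frac{29}{112}$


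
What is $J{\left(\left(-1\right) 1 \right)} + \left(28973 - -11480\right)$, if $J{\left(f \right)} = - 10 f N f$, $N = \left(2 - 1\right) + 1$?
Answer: $40433$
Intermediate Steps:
$N = 2$ ($N = 1 + 1 = 2$)
$J{\left(f \right)} = - 20 f^{2}$ ($J{\left(f \right)} = - 10 f 2 f = - 10 \cdot 2 f f = - 10 \cdot 2 f^{2} = - 20 f^{2}$)
$J{\left(\left(-1\right) 1 \right)} + \left(28973 - -11480\right) = - 20 \left(\left(-1\right) 1\right)^{2} + \left(28973 - -11480\right) = - 20 \left(-1\right)^{2} + \left(28973 + 11480\right) = \left(-20\right) 1 + 40453 = -20 + 40453 = 40433$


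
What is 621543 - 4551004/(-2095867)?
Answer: 1302676013785/2095867 ≈ 6.2155e+5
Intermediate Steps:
621543 - 4551004/(-2095867) = 621543 - 4551004*(-1)/2095867 = 621543 - 1*(-4551004/2095867) = 621543 + 4551004/2095867 = 1302676013785/2095867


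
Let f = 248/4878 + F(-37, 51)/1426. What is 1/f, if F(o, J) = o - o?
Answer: 2439/124 ≈ 19.669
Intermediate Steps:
F(o, J) = 0
f = 124/2439 (f = 248/4878 + 0/1426 = 248*(1/4878) + 0*(1/1426) = 124/2439 + 0 = 124/2439 ≈ 0.050840)
1/f = 1/(124/2439) = 2439/124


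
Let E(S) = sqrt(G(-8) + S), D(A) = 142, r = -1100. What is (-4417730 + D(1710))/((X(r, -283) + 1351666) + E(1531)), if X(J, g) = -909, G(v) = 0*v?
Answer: -2983543957058/912272235759 + 2208794*sqrt(1531)/912272235759 ≈ -3.2704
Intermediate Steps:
G(v) = 0
E(S) = sqrt(S) (E(S) = sqrt(0 + S) = sqrt(S))
(-4417730 + D(1710))/((X(r, -283) + 1351666) + E(1531)) = (-4417730 + 142)/((-909 + 1351666) + sqrt(1531)) = -4417588/(1350757 + sqrt(1531))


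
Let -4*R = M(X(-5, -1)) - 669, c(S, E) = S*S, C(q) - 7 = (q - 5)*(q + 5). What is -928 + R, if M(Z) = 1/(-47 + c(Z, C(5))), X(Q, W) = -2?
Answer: -32712/43 ≈ -760.74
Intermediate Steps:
C(q) = 7 + (-5 + q)*(5 + q) (C(q) = 7 + (q - 5)*(q + 5) = 7 + (-5 + q)*(5 + q))
c(S, E) = S²
M(Z) = 1/(-47 + Z²)
R = 7192/43 (R = -(1/(-47 + (-2)²) - 669)/4 = -(1/(-47 + 4) - 669)/4 = -(1/(-43) - 669)/4 = -(-1/43 - 669)/4 = -¼*(-28768/43) = 7192/43 ≈ 167.26)
-928 + R = -928 + 7192/43 = -32712/43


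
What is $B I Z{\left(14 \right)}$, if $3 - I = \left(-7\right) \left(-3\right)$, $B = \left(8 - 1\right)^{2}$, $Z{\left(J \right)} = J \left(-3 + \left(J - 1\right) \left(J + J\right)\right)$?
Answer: $-4457628$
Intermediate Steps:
$Z{\left(J \right)} = J \left(-3 + 2 J \left(-1 + J\right)\right)$ ($Z{\left(J \right)} = J \left(-3 + \left(-1 + J\right) 2 J\right) = J \left(-3 + 2 J \left(-1 + J\right)\right)$)
$B = 49$ ($B = 7^{2} = 49$)
$I = -18$ ($I = 3 - \left(-7\right) \left(-3\right) = 3 - 21 = -18$)
$B I Z{\left(14 \right)} = 49 \left(-18\right) 14 \left(-3 - 28 + 2 \cdot 14^{2}\right) = - 882 \cdot 14 \left(-3 - 28 + 2 \cdot 196\right) = - 882 \cdot 14 \left(-3 - 28 + 392\right) = - 882 \cdot 14 \cdot 361 = \left(-882\right) 5054 = -4457628$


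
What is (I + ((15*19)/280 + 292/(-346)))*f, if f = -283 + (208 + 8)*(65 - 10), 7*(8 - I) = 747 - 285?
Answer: -6496859743/9688 ≈ -6.7061e+5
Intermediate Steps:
I = -58 (I = 8 - (747 - 285)/7 = 8 - ⅐*462 = 8 - 66 = -58)
f = 11597 (f = -283 + 216*55 = -283 + 11880 = 11597)
(I + ((15*19)/280 + 292/(-346)))*f = (-58 + ((15*19)/280 + 292/(-346)))*11597 = (-58 + (285*(1/280) + 292*(-1/346)))*11597 = (-58 + (57/56 - 146/173))*11597 = (-58 + 1685/9688)*11597 = -560219/9688*11597 = -6496859743/9688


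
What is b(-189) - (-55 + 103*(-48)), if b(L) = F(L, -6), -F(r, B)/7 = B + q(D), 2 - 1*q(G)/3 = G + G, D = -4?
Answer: 4831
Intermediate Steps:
q(G) = 6 - 6*G (q(G) = 6 - 3*(G + G) = 6 - 6*G)
F(r, B) = -210 - 7*B (F(r, B) = -7*(B + (6 - 6*(-4))) = -7*(B + (6 + 24)) = -7*(B + 30) = -7*(30 + B) = -210 - 7*B)
b(L) = -168 (b(L) = -210 - 7*(-6) = -210 + 42 = -168)
b(-189) - (-55 + 103*(-48)) = -168 - (-55 + 103*(-48)) = -168 - (-55 - 4944) = -168 - 1*(-4999) = -168 + 4999 = 4831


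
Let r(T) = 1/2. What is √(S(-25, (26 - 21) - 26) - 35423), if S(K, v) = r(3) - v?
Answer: 3*I*√15734/2 ≈ 188.15*I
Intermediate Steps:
r(T) = ½
S(K, v) = ½ - v
√(S(-25, (26 - 21) - 26) - 35423) = √((½ - ((26 - 21) - 26)) - 35423) = √((½ - (5 - 26)) - 35423) = √((½ - 1*(-21)) - 35423) = √((½ + 21) - 35423) = √(43/2 - 35423) = √(-70803/2) = 3*I*√15734/2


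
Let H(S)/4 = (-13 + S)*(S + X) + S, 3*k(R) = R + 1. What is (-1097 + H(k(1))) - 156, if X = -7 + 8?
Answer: -11993/9 ≈ -1332.6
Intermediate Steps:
X = 1
k(R) = ⅓ + R/3 (k(R) = (R + 1)/3 = (1 + R)/3 = ⅓ + R/3)
H(S) = 4*S + 4*(1 + S)*(-13 + S) (H(S) = 4*((-13 + S)*(S + 1) + S) = 4*((-13 + S)*(1 + S) + S) = 4*((1 + S)*(-13 + S) + S) = 4*(S + (1 + S)*(-13 + S)) = 4*S + 4*(1 + S)*(-13 + S))
(-1097 + H(k(1))) - 156 = (-1097 + (-52 - 44*(⅓ + (⅓)*1) + 4*(⅓ + (⅓)*1)²)) - 156 = (-1097 + (-52 - 44*(⅓ + ⅓) + 4*(⅓ + ⅓)²)) - 156 = (-1097 + (-52 - 44*⅔ + 4*(⅔)²)) - 156 = (-1097 + (-52 - 88/3 + 4*(4/9))) - 156 = (-1097 + (-52 - 88/3 + 16/9)) - 156 = (-1097 - 716/9) - 156 = -10589/9 - 156 = -11993/9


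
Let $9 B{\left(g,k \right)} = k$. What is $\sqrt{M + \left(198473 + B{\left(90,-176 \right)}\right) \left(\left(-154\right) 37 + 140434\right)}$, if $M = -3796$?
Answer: $\frac{2 \sqrt{60162343863}}{3} \approx 1.6352 \cdot 10^{5}$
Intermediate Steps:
$B{\left(g,k \right)} = \frac{k}{9}$
$\sqrt{M + \left(198473 + B{\left(90,-176 \right)}\right) \left(\left(-154\right) 37 + 140434\right)} = \sqrt{-3796 + \left(198473 + \frac{1}{9} \left(-176\right)\right) \left(\left(-154\right) 37 + 140434\right)} = \sqrt{-3796 + \left(198473 - \frac{176}{9}\right) \left(-5698 + 140434\right)} = \sqrt{-3796 + \frac{1786081}{9} \cdot 134736} = \sqrt{-3796 + \frac{80216469872}{3}} = \sqrt{\frac{80216458484}{3}} = \frac{2 \sqrt{60162343863}}{3}$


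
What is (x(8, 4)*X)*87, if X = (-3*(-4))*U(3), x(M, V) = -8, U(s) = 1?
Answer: -8352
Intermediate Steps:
X = 12 (X = -3*(-4)*1 = 12*1 = 12)
(x(8, 4)*X)*87 = -8*12*87 = -96*87 = -8352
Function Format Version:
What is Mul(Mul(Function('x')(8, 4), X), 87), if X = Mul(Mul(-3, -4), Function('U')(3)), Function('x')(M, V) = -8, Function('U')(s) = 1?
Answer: -8352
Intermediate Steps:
X = 12 (X = Mul(Mul(-3, -4), 1) = Mul(12, 1) = 12)
Mul(Mul(Function('x')(8, 4), X), 87) = Mul(Mul(-8, 12), 87) = Mul(-96, 87) = -8352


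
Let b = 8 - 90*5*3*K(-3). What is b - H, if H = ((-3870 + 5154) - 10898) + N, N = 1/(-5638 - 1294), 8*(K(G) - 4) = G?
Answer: 16388115/3466 ≈ 4728.3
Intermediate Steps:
K(G) = 4 + G/8
N = -1/6932 (N = 1/(-6932) = -1/6932 ≈ -0.00014426)
b = -19543/4 (b = 8 - 90*5*3*(4 + (1/8)*(-3)) = 8 - 1350*(4 - 3/8) = 8 - 1350*29/8 = 8 - 90*435/8 = 8 - 19575/4 = -19543/4 ≈ -4885.8)
H = -66644249/6932 (H = ((-3870 + 5154) - 10898) - 1/6932 = (1284 - 10898) - 1/6932 = -9614 - 1/6932 = -66644249/6932 ≈ -9614.0)
b - H = -19543/4 - 1*(-66644249/6932) = -19543/4 + 66644249/6932 = 16388115/3466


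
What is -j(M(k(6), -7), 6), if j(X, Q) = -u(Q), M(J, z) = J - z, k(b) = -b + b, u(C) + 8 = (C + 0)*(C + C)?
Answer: 64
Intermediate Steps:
u(C) = -8 + 2*C² (u(C) = -8 + (C + 0)*(C + C) = -8 + C*(2*C) = -8 + 2*C²)
k(b) = 0
j(X, Q) = 8 - 2*Q² (j(X, Q) = -(-8 + 2*Q²) = 8 - 2*Q²)
-j(M(k(6), -7), 6) = -(8 - 2*6²) = -(8 - 2*36) = -(8 - 72) = -1*(-64) = 64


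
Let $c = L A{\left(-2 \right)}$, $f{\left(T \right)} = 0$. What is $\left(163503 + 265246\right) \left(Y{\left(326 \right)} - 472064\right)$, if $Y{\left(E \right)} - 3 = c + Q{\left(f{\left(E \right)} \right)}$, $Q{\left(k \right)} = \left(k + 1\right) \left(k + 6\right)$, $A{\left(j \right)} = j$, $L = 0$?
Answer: $-202393109195$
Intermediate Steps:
$c = 0$ ($c = 0 \left(-2\right) = 0$)
$Q{\left(k \right)} = \left(1 + k\right) \left(6 + k\right)$
$Y{\left(E \right)} = 9$ ($Y{\left(E \right)} = 3 + \left(0 + \left(6 + 0^{2} + 7 \cdot 0\right)\right) = 3 + \left(0 + \left(6 + 0 + 0\right)\right) = 3 + \left(0 + 6\right) = 3 + 6 = 9$)
$\left(163503 + 265246\right) \left(Y{\left(326 \right)} - 472064\right) = \left(163503 + 265246\right) \left(9 - 472064\right) = 428749 \left(-472055\right) = -202393109195$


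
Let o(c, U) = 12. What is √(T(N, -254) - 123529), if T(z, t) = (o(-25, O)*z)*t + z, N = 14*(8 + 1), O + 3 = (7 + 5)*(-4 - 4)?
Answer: I*√507451 ≈ 712.36*I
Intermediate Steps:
O = -99 (O = -3 + (7 + 5)*(-4 - 4) = -3 + 12*(-8) = -3 - 96 = -99)
N = 126 (N = 14*9 = 126)
T(z, t) = z + 12*t*z (T(z, t) = (12*z)*t + z = 12*t*z + z = z + 12*t*z)
√(T(N, -254) - 123529) = √(126*(1 + 12*(-254)) - 123529) = √(126*(1 - 3048) - 123529) = √(126*(-3047) - 123529) = √(-383922 - 123529) = √(-507451) = I*√507451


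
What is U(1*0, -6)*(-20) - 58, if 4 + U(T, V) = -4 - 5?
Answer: 202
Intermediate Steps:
U(T, V) = -13 (U(T, V) = -4 + (-4 - 5) = -4 - 9 = -13)
U(1*0, -6)*(-20) - 58 = -13*(-20) - 58 = 260 - 58 = 202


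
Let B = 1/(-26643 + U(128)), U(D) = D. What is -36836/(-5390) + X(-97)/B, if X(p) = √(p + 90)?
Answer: 18418/2695 - 26515*I*√7 ≈ 6.8341 - 70152.0*I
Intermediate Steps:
X(p) = √(90 + p)
B = -1/26515 (B = 1/(-26643 + 128) = 1/(-26515) = -1/26515 ≈ -3.7714e-5)
-36836/(-5390) + X(-97)/B = -36836/(-5390) + √(90 - 97)/(-1/26515) = -36836*(-1/5390) + √(-7)*(-26515) = 18418/2695 + (I*√7)*(-26515) = 18418/2695 - 26515*I*√7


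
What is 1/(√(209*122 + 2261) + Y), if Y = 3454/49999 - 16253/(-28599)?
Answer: -1303251374706544893/56757308561973751668710 + 2044675213037802801*√27759/56757308561973751668710 ≈ 0.0059792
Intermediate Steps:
Y = 911414693/1429921401 (Y = 3454*(1/49999) - 16253*(-1/28599) = 3454/49999 + 16253/28599 = 911414693/1429921401 ≈ 0.63739)
1/(√(209*122 + 2261) + Y) = 1/(√(209*122 + 2261) + 911414693/1429921401) = 1/(√(25498 + 2261) + 911414693/1429921401) = 1/(√27759 + 911414693/1429921401) = 1/(911414693/1429921401 + √27759)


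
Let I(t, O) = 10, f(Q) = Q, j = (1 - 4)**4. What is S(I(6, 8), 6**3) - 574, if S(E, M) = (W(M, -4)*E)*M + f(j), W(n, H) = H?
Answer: -9133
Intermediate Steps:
j = 81 (j = (-3)**4 = 81)
S(E, M) = 81 - 4*E*M (S(E, M) = (-4*E)*M + 81 = -4*E*M + 81 = 81 - 4*E*M)
S(I(6, 8), 6**3) - 574 = (81 - 4*10*6**3) - 574 = (81 - 4*10*216) - 574 = (81 - 8640) - 574 = -8559 - 574 = -9133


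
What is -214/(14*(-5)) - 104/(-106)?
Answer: 7491/1855 ≈ 4.0383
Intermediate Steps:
-214/(14*(-5)) - 104/(-106) = -214/(-70) - 104*(-1/106) = -214*(-1/70) + 52/53 = 107/35 + 52/53 = 7491/1855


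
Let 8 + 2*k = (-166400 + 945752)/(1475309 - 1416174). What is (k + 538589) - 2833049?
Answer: -135682738964/59135 ≈ -2.2945e+6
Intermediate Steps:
k = 153136/59135 (k = -4 + ((-166400 + 945752)/(1475309 - 1416174))/2 = -4 + (779352/59135)/2 = -4 + (779352*(1/59135))/2 = -4 + (½)*(779352/59135) = -4 + 389676/59135 = 153136/59135 ≈ 2.5896)
(k + 538589) - 2833049 = (153136/59135 + 538589) - 2833049 = 31849613651/59135 - 2833049 = -135682738964/59135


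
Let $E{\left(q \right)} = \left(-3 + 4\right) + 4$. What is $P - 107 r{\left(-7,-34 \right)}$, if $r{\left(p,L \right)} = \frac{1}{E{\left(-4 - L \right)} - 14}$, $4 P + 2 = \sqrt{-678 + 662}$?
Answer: $\frac{205}{18} + i \approx 11.389 + 1.0 i$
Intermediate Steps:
$E{\left(q \right)} = 5$ ($E{\left(q \right)} = 1 + 4 = 5$)
$P = - \frac{1}{2} + i$ ($P = - \frac{1}{2} + \frac{\sqrt{-678 + 662}}{4} = - \frac{1}{2} + \frac{\sqrt{-16}}{4} = - \frac{1}{2} + \frac{4 i}{4} = - \frac{1}{2} + i \approx -0.5 + 1.0 i$)
$r{\left(p,L \right)} = - \frac{1}{9}$ ($r{\left(p,L \right)} = \frac{1}{5 - 14} = \frac{1}{-9} = - \frac{1}{9}$)
$P - 107 r{\left(-7,-34 \right)} = \left(- \frac{1}{2} + i\right) - - \frac{107}{9} = \left(- \frac{1}{2} + i\right) + \frac{107}{9} = \frac{205}{18} + i$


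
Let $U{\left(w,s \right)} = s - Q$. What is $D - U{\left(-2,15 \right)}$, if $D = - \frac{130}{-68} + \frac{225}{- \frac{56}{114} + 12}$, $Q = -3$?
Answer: $\frac{38609}{11152} \approx 3.4621$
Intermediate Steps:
$U{\left(w,s \right)} = 3 + s$ ($U{\left(w,s \right)} = s - -3 = s + 3 = 3 + s$)
$D = \frac{239345}{11152}$ ($D = \left(-130\right) \left(- \frac{1}{68}\right) + \frac{225}{\left(-56\right) \frac{1}{114} + 12} = \frac{65}{34} + \frac{225}{- \frac{28}{57} + 12} = \frac{65}{34} + \frac{225}{\frac{656}{57}} = \frac{65}{34} + 225 \cdot \frac{57}{656} = \frac{65}{34} + \frac{12825}{656} = \frac{239345}{11152} \approx 21.462$)
$D - U{\left(-2,15 \right)} = \frac{239345}{11152} - \left(3 + 15\right) = \frac{239345}{11152} - 18 = \frac{38609}{11152}$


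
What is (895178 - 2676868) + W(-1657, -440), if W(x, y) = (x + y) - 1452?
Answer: -1785239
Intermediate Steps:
W(x, y) = -1452 + x + y
(895178 - 2676868) + W(-1657, -440) = (895178 - 2676868) + (-1452 - 1657 - 440) = -1781690 - 3549 = -1785239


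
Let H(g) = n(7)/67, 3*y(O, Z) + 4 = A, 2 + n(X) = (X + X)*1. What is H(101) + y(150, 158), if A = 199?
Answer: 4367/67 ≈ 65.179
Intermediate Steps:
n(X) = -2 + 2*X (n(X) = -2 + (X + X)*1 = -2 + (2*X)*1 = -2 + 2*X)
y(O, Z) = 65 (y(O, Z) = -4/3 + (⅓)*199 = -4/3 + 199/3 = 65)
H(g) = 12/67 (H(g) = (-2 + 2*7)/67 = (-2 + 14)*(1/67) = 12*(1/67) = 12/67)
H(101) + y(150, 158) = 12/67 + 65 = 4367/67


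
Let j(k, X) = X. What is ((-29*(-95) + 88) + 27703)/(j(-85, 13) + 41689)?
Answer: 15273/20851 ≈ 0.73248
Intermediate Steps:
((-29*(-95) + 88) + 27703)/(j(-85, 13) + 41689) = ((-29*(-95) + 88) + 27703)/(13 + 41689) = ((2755 + 88) + 27703)/41702 = (2843 + 27703)*(1/41702) = 30546*(1/41702) = 15273/20851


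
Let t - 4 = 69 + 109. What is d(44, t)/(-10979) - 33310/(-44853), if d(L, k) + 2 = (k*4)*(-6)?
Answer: 561718100/492441087 ≈ 1.1407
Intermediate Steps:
t = 182 (t = 4 + (69 + 109) = 4 + 178 = 182)
d(L, k) = -2 - 24*k (d(L, k) = -2 + (k*4)*(-6) = -2 + (4*k)*(-6) = -2 - 24*k)
d(44, t)/(-10979) - 33310/(-44853) = (-2 - 24*182)/(-10979) - 33310/(-44853) = (-2 - 4368)*(-1/10979) - 33310*(-1/44853) = -4370*(-1/10979) + 33310/44853 = 4370/10979 + 33310/44853 = 561718100/492441087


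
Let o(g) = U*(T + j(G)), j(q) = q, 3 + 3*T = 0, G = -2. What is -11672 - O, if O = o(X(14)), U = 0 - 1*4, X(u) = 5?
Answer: -11684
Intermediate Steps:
T = -1 (T = -1 + (⅓)*0 = -1 + 0 = -1)
U = -4 (U = 0 - 4 = -4)
o(g) = 12 (o(g) = -4*(-1 - 2) = -4*(-3) = 12)
O = 12
-11672 - O = -11672 - 1*12 = -11672 - 12 = -11684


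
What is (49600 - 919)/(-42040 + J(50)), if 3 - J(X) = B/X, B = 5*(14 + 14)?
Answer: -243405/210199 ≈ -1.1580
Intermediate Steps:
B = 140 (B = 5*28 = 140)
J(X) = 3 - 140/X
(49600 - 919)/(-42040 + J(50)) = (49600 - 919)/(-42040 + (3 - 140/50)) = 48681/(-42040 + (3 - 140*1/50)) = 48681/(-42040 + (3 - 14/5)) = 48681/(-42040 + 1/5) = 48681/(-210199/5) = 48681*(-5/210199) = -243405/210199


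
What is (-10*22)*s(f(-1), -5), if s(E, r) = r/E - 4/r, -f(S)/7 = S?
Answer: -132/7 ≈ -18.857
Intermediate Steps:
f(S) = -7*S
s(E, r) = -4/r + r/E
(-10*22)*s(f(-1), -5) = (-10*22)*(-4/(-5) - 5/((-7*(-1)))) = -220*(-4*(-⅕) - 5/7) = -220*(⅘ - 5*⅐) = -220*(⅘ - 5/7) = -220*3/35 = -132/7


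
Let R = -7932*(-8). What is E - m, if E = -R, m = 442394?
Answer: -505850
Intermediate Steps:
R = 63456
E = -63456 (E = -1*63456 = -63456)
E - m = -63456 - 1*442394 = -63456 - 442394 = -505850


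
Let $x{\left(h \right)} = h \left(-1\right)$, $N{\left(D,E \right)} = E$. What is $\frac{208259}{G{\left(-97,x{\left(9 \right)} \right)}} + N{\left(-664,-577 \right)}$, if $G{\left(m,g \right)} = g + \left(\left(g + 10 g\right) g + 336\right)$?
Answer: $- \frac{494527}{1218} \approx -406.02$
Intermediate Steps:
$x{\left(h \right)} = - h$
$G{\left(m,g \right)} = 336 + g + 11 g^{2}$ ($G{\left(m,g \right)} = g + \left(11 g g + 336\right) = g + \left(11 g^{2} + 336\right) = g + \left(336 + 11 g^{2}\right) = 336 + g + 11 g^{2}$)
$\frac{208259}{G{\left(-97,x{\left(9 \right)} \right)}} + N{\left(-664,-577 \right)} = \frac{208259}{336 - 9 + 11 \left(\left(-1\right) 9\right)^{2}} - 577 = \frac{208259}{336 - 9 + 11 \left(-9\right)^{2}} - 577 = \frac{208259}{336 - 9 + 11 \cdot 81} - 577 = \frac{208259}{336 - 9 + 891} - 577 = \frac{208259}{1218} - 577 = - \frac{494527}{1218}$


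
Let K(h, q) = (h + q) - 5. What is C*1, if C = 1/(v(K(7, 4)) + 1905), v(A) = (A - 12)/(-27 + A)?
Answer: 7/13337 ≈ 0.00052486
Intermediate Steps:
K(h, q) = -5 + h + q
v(A) = (-12 + A)/(-27 + A)
C = 7/13337 (C = 1/((-12 + (-5 + 7 + 4))/(-27 + (-5 + 7 + 4)) + 1905) = 1/((-12 + 6)/(-27 + 6) + 1905) = 1/(-6/(-21) + 1905) = 1/(-1/21*(-6) + 1905) = 1/(2/7 + 1905) = 1/(13337/7) = 7/13337 ≈ 0.00052486)
C*1 = (7/13337)*1 = 7/13337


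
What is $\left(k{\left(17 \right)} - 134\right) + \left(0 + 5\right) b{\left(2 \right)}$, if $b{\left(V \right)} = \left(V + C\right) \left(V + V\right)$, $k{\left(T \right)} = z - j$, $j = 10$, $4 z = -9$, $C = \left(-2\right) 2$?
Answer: $- \frac{745}{4} \approx -186.25$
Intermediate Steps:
$C = -4$
$z = - \frac{9}{4}$ ($z = \frac{1}{4} \left(-9\right) = - \frac{9}{4} \approx -2.25$)
$k{\left(T \right)} = - \frac{49}{4}$ ($k{\left(T \right)} = - \frac{9}{4} - 10 = - \frac{49}{4}$)
$b{\left(V \right)} = 2 V \left(-4 + V\right)$ ($b{\left(V \right)} = \left(V - 4\right) \left(V + V\right) = \left(-4 + V\right) 2 V = 2 V \left(-4 + V\right)$)
$\left(k{\left(17 \right)} - 134\right) + \left(0 + 5\right) b{\left(2 \right)} = \left(- \frac{49}{4} - 134\right) + \left(0 + 5\right) 2 \cdot 2 \left(-4 + 2\right) = - \frac{585}{4} + 5 \cdot 2 \cdot 2 \left(-2\right) = - \frac{585}{4} + 5 \left(-8\right) = - \frac{585}{4} - 40 = - \frac{745}{4}$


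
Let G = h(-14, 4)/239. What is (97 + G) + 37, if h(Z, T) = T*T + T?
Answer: 32046/239 ≈ 134.08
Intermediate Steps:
h(Z, T) = T + T² (h(Z, T) = T² + T = T + T²)
G = 20/239 (G = (4*(1 + 4))/239 = (4*5)*(1/239) = 20*(1/239) = 20/239 ≈ 0.083682)
(97 + G) + 37 = (97 + 20/239) + 37 = 23203/239 + 37 = 32046/239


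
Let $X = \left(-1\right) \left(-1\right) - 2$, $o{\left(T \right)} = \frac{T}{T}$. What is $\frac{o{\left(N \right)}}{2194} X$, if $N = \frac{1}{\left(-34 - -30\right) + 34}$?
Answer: $- \frac{1}{2194} \approx -0.00045579$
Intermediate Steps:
$N = \frac{1}{30}$ ($N = \frac{1}{\left(-34 + 30\right) + 34} = \frac{1}{-4 + 34} = \frac{1}{30} \approx 0.033333$)
$o{\left(T \right)} = 1$
$X = -1$ ($X = 1 - 2 = -1$)
$\frac{o{\left(N \right)}}{2194} X = 1 \cdot \frac{1}{2194} \left(-1\right) = \frac{1}{2194} \left(-1\right) = - \frac{1}{2194}$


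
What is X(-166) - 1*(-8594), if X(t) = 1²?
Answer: 8595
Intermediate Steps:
X(t) = 1
X(-166) - 1*(-8594) = 1 - 1*(-8594) = 1 + 8594 = 8595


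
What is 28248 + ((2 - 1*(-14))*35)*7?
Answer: 32168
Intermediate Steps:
28248 + ((2 - 1*(-14))*35)*7 = 28248 + ((2 + 14)*35)*7 = 28248 + (16*35)*7 = 28248 + 560*7 = 28248 + 3920 = 32168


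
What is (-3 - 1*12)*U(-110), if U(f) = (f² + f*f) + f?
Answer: -361350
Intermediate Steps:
U(f) = f + 2*f² (U(f) = (f² + f²) + f = 2*f² + f = f + 2*f²)
(-3 - 1*12)*U(-110) = (-3 - 1*12)*(-110*(1 + 2*(-110))) = (-3 - 12)*(-110*(1 - 220)) = -(-1650)*(-219) = -15*24090 = -361350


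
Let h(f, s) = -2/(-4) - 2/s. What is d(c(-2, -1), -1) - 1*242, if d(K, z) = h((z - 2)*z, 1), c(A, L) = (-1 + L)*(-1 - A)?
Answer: -487/2 ≈ -243.50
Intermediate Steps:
h(f, s) = 1/2 - 2/s (h(f, s) = -2*(-1/4) - 2/s = 1/2 - 2/s)
d(K, z) = -3/2 (d(K, z) = (1/2)*(-4 + 1)/1 = (1/2)*1*(-3) = -3/2)
d(c(-2, -1), -1) - 1*242 = -3/2 - 1*242 = -3/2 - 242 = -487/2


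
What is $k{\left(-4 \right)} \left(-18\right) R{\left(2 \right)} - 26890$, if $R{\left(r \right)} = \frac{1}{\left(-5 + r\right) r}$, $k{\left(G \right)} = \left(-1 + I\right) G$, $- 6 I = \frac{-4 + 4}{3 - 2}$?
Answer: $-26878$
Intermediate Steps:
$I = 0$ ($I = - \frac{\left(-4 + 4\right) \frac{1}{3 - 2}}{6} = - \frac{0 \cdot 1^{-1}}{6} = - \frac{0 \cdot 1}{6} = \left(- \frac{1}{6}\right) 0 = 0$)
$k{\left(G \right)} = - G$ ($k{\left(G \right)} = \left(-1 + 0\right) G = - G$)
$R{\left(r \right)} = \frac{1}{r \left(-5 + r\right)}$
$k{\left(-4 \right)} \left(-18\right) R{\left(2 \right)} - 26890 = \left(-1\right) \left(-4\right) \left(-18\right) \frac{1}{2 \left(-5 + 2\right)} - 26890 = 4 \left(-18\right) \frac{1}{2 \left(-3\right)} - 26890 = - 72 \cdot \frac{1}{2} \left(- \frac{1}{3}\right) - 26890 = \left(-72\right) \left(- \frac{1}{6}\right) - 26890 = 12 - 26890 = -26878$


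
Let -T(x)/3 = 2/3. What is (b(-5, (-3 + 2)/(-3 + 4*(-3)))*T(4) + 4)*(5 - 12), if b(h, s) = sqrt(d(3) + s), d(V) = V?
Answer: -28 + 14*sqrt(690)/15 ≈ -3.4833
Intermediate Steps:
T(x) = -2 (T(x) = -6/3 = -3*2/3 = -2)
b(h, s) = sqrt(3 + s)
(b(-5, (-3 + 2)/(-3 + 4*(-3)))*T(4) + 4)*(5 - 12) = (sqrt(3 + (-3 + 2)/(-3 + 4*(-3)))*(-2) + 4)*(5 - 12) = (sqrt(3 - 1/(-3 - 12))*(-2) + 4)*(-7) = (sqrt(3 - 1/(-15))*(-2) + 4)*(-7) = (sqrt(3 - 1*(-1/15))*(-2) + 4)*(-7) = (sqrt(3 + 1/15)*(-2) + 4)*(-7) = (sqrt(46/15)*(-2) + 4)*(-7) = ((sqrt(690)/15)*(-2) + 4)*(-7) = (-2*sqrt(690)/15 + 4)*(-7) = (4 - 2*sqrt(690)/15)*(-7) = -28 + 14*sqrt(690)/15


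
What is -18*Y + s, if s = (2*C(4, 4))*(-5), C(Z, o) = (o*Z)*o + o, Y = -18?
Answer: -356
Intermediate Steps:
C(Z, o) = o + Z*o² (C(Z, o) = (Z*o)*o + o = Z*o² + o = o + Z*o²)
s = -680 (s = (2*(4*(1 + 4*4)))*(-5) = (2*(4*(1 + 16)))*(-5) = (2*(4*17))*(-5) = (2*68)*(-5) = 136*(-5) = -680)
-18*Y + s = -18*(-18) - 680 = 324 - 680 = -356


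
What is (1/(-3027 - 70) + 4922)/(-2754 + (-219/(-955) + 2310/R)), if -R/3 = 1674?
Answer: -12184609517055/6818209523314 ≈ -1.7871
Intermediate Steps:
R = -5022 (R = -3*1674 = -5022)
(1/(-3027 - 70) + 4922)/(-2754 + (-219/(-955) + 2310/R)) = (1/(-3027 - 70) + 4922)/(-2754 + (-219/(-955) + 2310/(-5022))) = (1/(-3097) + 4922)/(-2754 + (-219*(-1/955) + 2310*(-1/5022))) = (-1/3097 + 4922)/(-2754 + (219/955 - 385/837)) = 15243433/(3097*(-2754 - 184372/799335)) = 15243433/(3097*(-2201552962/799335)) = (15243433/3097)*(-799335/2201552962) = -12184609517055/6818209523314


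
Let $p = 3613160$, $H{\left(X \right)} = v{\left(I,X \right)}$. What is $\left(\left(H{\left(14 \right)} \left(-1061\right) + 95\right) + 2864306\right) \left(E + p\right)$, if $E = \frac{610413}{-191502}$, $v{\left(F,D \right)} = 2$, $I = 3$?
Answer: $\frac{220054158107859117}{21278} \approx 1.0342 \cdot 10^{13}$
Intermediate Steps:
$H{\left(X \right)} = 2$
$E = - \frac{203471}{63834}$ ($E = 610413 \left(- \frac{1}{191502}\right) = - \frac{203471}{63834} \approx -3.1875$)
$\left(\left(H{\left(14 \right)} \left(-1061\right) + 95\right) + 2864306\right) \left(E + p\right) = \left(\left(2 \left(-1061\right) + 95\right) + 2864306\right) \left(- \frac{203471}{63834} + 3613160\right) = \left(\left(-2122 + 95\right) + 2864306\right) \frac{230642251969}{63834} = \left(-2027 + 2864306\right) \frac{230642251969}{63834} = 2862279 \cdot \frac{230642251969}{63834} = \frac{220054158107859117}{21278}$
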